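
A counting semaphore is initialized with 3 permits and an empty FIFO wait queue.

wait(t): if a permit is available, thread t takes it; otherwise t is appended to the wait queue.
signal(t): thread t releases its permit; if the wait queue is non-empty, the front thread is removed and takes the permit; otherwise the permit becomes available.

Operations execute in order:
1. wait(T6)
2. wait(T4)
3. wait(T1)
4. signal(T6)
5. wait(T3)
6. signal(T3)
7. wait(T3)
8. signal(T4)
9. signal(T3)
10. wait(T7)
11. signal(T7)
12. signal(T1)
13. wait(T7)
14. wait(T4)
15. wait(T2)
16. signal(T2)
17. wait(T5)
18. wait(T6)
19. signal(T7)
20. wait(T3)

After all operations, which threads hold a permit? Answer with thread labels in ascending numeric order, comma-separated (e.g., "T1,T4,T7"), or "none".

Step 1: wait(T6) -> count=2 queue=[] holders={T6}
Step 2: wait(T4) -> count=1 queue=[] holders={T4,T6}
Step 3: wait(T1) -> count=0 queue=[] holders={T1,T4,T6}
Step 4: signal(T6) -> count=1 queue=[] holders={T1,T4}
Step 5: wait(T3) -> count=0 queue=[] holders={T1,T3,T4}
Step 6: signal(T3) -> count=1 queue=[] holders={T1,T4}
Step 7: wait(T3) -> count=0 queue=[] holders={T1,T3,T4}
Step 8: signal(T4) -> count=1 queue=[] holders={T1,T3}
Step 9: signal(T3) -> count=2 queue=[] holders={T1}
Step 10: wait(T7) -> count=1 queue=[] holders={T1,T7}
Step 11: signal(T7) -> count=2 queue=[] holders={T1}
Step 12: signal(T1) -> count=3 queue=[] holders={none}
Step 13: wait(T7) -> count=2 queue=[] holders={T7}
Step 14: wait(T4) -> count=1 queue=[] holders={T4,T7}
Step 15: wait(T2) -> count=0 queue=[] holders={T2,T4,T7}
Step 16: signal(T2) -> count=1 queue=[] holders={T4,T7}
Step 17: wait(T5) -> count=0 queue=[] holders={T4,T5,T7}
Step 18: wait(T6) -> count=0 queue=[T6] holders={T4,T5,T7}
Step 19: signal(T7) -> count=0 queue=[] holders={T4,T5,T6}
Step 20: wait(T3) -> count=0 queue=[T3] holders={T4,T5,T6}
Final holders: T4,T5,T6

Answer: T4,T5,T6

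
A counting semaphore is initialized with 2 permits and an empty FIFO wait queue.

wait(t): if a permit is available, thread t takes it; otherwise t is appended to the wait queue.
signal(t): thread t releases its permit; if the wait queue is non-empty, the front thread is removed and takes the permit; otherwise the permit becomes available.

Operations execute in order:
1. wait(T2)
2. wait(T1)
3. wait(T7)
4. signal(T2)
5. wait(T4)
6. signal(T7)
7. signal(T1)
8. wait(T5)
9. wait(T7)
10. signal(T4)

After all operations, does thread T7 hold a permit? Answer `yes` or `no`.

Step 1: wait(T2) -> count=1 queue=[] holders={T2}
Step 2: wait(T1) -> count=0 queue=[] holders={T1,T2}
Step 3: wait(T7) -> count=0 queue=[T7] holders={T1,T2}
Step 4: signal(T2) -> count=0 queue=[] holders={T1,T7}
Step 5: wait(T4) -> count=0 queue=[T4] holders={T1,T7}
Step 6: signal(T7) -> count=0 queue=[] holders={T1,T4}
Step 7: signal(T1) -> count=1 queue=[] holders={T4}
Step 8: wait(T5) -> count=0 queue=[] holders={T4,T5}
Step 9: wait(T7) -> count=0 queue=[T7] holders={T4,T5}
Step 10: signal(T4) -> count=0 queue=[] holders={T5,T7}
Final holders: {T5,T7} -> T7 in holders

Answer: yes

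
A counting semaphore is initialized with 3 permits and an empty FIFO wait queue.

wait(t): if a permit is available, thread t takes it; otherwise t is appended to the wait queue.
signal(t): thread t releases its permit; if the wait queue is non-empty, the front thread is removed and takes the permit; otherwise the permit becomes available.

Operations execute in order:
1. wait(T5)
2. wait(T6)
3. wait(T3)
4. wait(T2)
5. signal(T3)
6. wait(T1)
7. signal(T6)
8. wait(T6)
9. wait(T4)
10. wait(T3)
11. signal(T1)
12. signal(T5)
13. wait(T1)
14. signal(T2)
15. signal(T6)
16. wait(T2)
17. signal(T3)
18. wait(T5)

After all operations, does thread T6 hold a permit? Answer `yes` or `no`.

Step 1: wait(T5) -> count=2 queue=[] holders={T5}
Step 2: wait(T6) -> count=1 queue=[] holders={T5,T6}
Step 3: wait(T3) -> count=0 queue=[] holders={T3,T5,T6}
Step 4: wait(T2) -> count=0 queue=[T2] holders={T3,T5,T6}
Step 5: signal(T3) -> count=0 queue=[] holders={T2,T5,T6}
Step 6: wait(T1) -> count=0 queue=[T1] holders={T2,T5,T6}
Step 7: signal(T6) -> count=0 queue=[] holders={T1,T2,T5}
Step 8: wait(T6) -> count=0 queue=[T6] holders={T1,T2,T5}
Step 9: wait(T4) -> count=0 queue=[T6,T4] holders={T1,T2,T5}
Step 10: wait(T3) -> count=0 queue=[T6,T4,T3] holders={T1,T2,T5}
Step 11: signal(T1) -> count=0 queue=[T4,T3] holders={T2,T5,T6}
Step 12: signal(T5) -> count=0 queue=[T3] holders={T2,T4,T6}
Step 13: wait(T1) -> count=0 queue=[T3,T1] holders={T2,T4,T6}
Step 14: signal(T2) -> count=0 queue=[T1] holders={T3,T4,T6}
Step 15: signal(T6) -> count=0 queue=[] holders={T1,T3,T4}
Step 16: wait(T2) -> count=0 queue=[T2] holders={T1,T3,T4}
Step 17: signal(T3) -> count=0 queue=[] holders={T1,T2,T4}
Step 18: wait(T5) -> count=0 queue=[T5] holders={T1,T2,T4}
Final holders: {T1,T2,T4} -> T6 not in holders

Answer: no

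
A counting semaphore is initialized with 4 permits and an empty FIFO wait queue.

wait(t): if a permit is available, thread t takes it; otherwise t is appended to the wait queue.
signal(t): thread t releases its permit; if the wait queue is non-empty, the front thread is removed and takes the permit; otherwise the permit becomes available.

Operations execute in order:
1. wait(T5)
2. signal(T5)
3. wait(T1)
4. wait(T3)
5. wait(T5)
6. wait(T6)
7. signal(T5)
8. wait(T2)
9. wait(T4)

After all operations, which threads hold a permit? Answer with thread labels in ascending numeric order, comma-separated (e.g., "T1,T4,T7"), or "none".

Step 1: wait(T5) -> count=3 queue=[] holders={T5}
Step 2: signal(T5) -> count=4 queue=[] holders={none}
Step 3: wait(T1) -> count=3 queue=[] holders={T1}
Step 4: wait(T3) -> count=2 queue=[] holders={T1,T3}
Step 5: wait(T5) -> count=1 queue=[] holders={T1,T3,T5}
Step 6: wait(T6) -> count=0 queue=[] holders={T1,T3,T5,T6}
Step 7: signal(T5) -> count=1 queue=[] holders={T1,T3,T6}
Step 8: wait(T2) -> count=0 queue=[] holders={T1,T2,T3,T6}
Step 9: wait(T4) -> count=0 queue=[T4] holders={T1,T2,T3,T6}
Final holders: T1,T2,T3,T6

Answer: T1,T2,T3,T6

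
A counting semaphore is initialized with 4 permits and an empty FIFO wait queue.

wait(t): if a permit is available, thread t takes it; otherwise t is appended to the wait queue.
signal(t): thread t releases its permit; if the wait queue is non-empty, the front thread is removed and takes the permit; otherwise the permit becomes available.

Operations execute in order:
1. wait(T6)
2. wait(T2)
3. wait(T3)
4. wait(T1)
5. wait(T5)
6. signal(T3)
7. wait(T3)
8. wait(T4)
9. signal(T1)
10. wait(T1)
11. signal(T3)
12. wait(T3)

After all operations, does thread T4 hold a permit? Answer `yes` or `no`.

Step 1: wait(T6) -> count=3 queue=[] holders={T6}
Step 2: wait(T2) -> count=2 queue=[] holders={T2,T6}
Step 3: wait(T3) -> count=1 queue=[] holders={T2,T3,T6}
Step 4: wait(T1) -> count=0 queue=[] holders={T1,T2,T3,T6}
Step 5: wait(T5) -> count=0 queue=[T5] holders={T1,T2,T3,T6}
Step 6: signal(T3) -> count=0 queue=[] holders={T1,T2,T5,T6}
Step 7: wait(T3) -> count=0 queue=[T3] holders={T1,T2,T5,T6}
Step 8: wait(T4) -> count=0 queue=[T3,T4] holders={T1,T2,T5,T6}
Step 9: signal(T1) -> count=0 queue=[T4] holders={T2,T3,T5,T6}
Step 10: wait(T1) -> count=0 queue=[T4,T1] holders={T2,T3,T5,T6}
Step 11: signal(T3) -> count=0 queue=[T1] holders={T2,T4,T5,T6}
Step 12: wait(T3) -> count=0 queue=[T1,T3] holders={T2,T4,T5,T6}
Final holders: {T2,T4,T5,T6} -> T4 in holders

Answer: yes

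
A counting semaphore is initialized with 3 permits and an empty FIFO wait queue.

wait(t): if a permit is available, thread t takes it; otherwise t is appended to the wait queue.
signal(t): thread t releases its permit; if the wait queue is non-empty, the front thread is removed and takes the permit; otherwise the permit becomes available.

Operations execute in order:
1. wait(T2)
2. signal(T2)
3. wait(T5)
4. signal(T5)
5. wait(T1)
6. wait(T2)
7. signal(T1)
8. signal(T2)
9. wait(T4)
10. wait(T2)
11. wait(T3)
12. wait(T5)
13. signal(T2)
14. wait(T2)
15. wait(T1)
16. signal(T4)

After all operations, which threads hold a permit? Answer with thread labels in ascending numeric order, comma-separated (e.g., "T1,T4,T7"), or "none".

Step 1: wait(T2) -> count=2 queue=[] holders={T2}
Step 2: signal(T2) -> count=3 queue=[] holders={none}
Step 3: wait(T5) -> count=2 queue=[] holders={T5}
Step 4: signal(T5) -> count=3 queue=[] holders={none}
Step 5: wait(T1) -> count=2 queue=[] holders={T1}
Step 6: wait(T2) -> count=1 queue=[] holders={T1,T2}
Step 7: signal(T1) -> count=2 queue=[] holders={T2}
Step 8: signal(T2) -> count=3 queue=[] holders={none}
Step 9: wait(T4) -> count=2 queue=[] holders={T4}
Step 10: wait(T2) -> count=1 queue=[] holders={T2,T4}
Step 11: wait(T3) -> count=0 queue=[] holders={T2,T3,T4}
Step 12: wait(T5) -> count=0 queue=[T5] holders={T2,T3,T4}
Step 13: signal(T2) -> count=0 queue=[] holders={T3,T4,T5}
Step 14: wait(T2) -> count=0 queue=[T2] holders={T3,T4,T5}
Step 15: wait(T1) -> count=0 queue=[T2,T1] holders={T3,T4,T5}
Step 16: signal(T4) -> count=0 queue=[T1] holders={T2,T3,T5}
Final holders: T2,T3,T5

Answer: T2,T3,T5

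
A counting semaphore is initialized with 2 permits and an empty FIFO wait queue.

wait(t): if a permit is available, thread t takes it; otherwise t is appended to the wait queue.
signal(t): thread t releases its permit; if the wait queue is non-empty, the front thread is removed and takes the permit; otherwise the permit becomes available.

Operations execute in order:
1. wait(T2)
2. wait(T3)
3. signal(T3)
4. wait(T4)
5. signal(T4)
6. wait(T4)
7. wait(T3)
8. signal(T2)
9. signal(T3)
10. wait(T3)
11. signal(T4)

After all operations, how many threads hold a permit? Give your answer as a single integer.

Answer: 1

Derivation:
Step 1: wait(T2) -> count=1 queue=[] holders={T2}
Step 2: wait(T3) -> count=0 queue=[] holders={T2,T3}
Step 3: signal(T3) -> count=1 queue=[] holders={T2}
Step 4: wait(T4) -> count=0 queue=[] holders={T2,T4}
Step 5: signal(T4) -> count=1 queue=[] holders={T2}
Step 6: wait(T4) -> count=0 queue=[] holders={T2,T4}
Step 7: wait(T3) -> count=0 queue=[T3] holders={T2,T4}
Step 8: signal(T2) -> count=0 queue=[] holders={T3,T4}
Step 9: signal(T3) -> count=1 queue=[] holders={T4}
Step 10: wait(T3) -> count=0 queue=[] holders={T3,T4}
Step 11: signal(T4) -> count=1 queue=[] holders={T3}
Final holders: {T3} -> 1 thread(s)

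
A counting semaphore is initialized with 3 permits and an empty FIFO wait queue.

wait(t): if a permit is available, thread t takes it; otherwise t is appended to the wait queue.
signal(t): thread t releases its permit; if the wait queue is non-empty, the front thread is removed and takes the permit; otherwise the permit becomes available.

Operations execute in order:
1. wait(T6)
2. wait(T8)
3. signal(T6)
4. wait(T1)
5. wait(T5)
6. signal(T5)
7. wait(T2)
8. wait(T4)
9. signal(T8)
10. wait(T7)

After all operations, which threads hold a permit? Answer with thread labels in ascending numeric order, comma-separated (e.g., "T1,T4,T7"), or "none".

Answer: T1,T2,T4

Derivation:
Step 1: wait(T6) -> count=2 queue=[] holders={T6}
Step 2: wait(T8) -> count=1 queue=[] holders={T6,T8}
Step 3: signal(T6) -> count=2 queue=[] holders={T8}
Step 4: wait(T1) -> count=1 queue=[] holders={T1,T8}
Step 5: wait(T5) -> count=0 queue=[] holders={T1,T5,T8}
Step 6: signal(T5) -> count=1 queue=[] holders={T1,T8}
Step 7: wait(T2) -> count=0 queue=[] holders={T1,T2,T8}
Step 8: wait(T4) -> count=0 queue=[T4] holders={T1,T2,T8}
Step 9: signal(T8) -> count=0 queue=[] holders={T1,T2,T4}
Step 10: wait(T7) -> count=0 queue=[T7] holders={T1,T2,T4}
Final holders: T1,T2,T4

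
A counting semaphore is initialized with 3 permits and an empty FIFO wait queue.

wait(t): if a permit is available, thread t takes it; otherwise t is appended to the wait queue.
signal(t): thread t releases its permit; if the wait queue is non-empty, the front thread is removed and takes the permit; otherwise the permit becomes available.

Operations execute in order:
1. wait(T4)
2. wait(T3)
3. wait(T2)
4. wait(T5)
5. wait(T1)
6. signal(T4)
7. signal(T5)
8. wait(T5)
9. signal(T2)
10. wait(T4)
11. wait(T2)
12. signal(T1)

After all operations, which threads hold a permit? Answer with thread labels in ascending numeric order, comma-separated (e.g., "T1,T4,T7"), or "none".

Step 1: wait(T4) -> count=2 queue=[] holders={T4}
Step 2: wait(T3) -> count=1 queue=[] holders={T3,T4}
Step 3: wait(T2) -> count=0 queue=[] holders={T2,T3,T4}
Step 4: wait(T5) -> count=0 queue=[T5] holders={T2,T3,T4}
Step 5: wait(T1) -> count=0 queue=[T5,T1] holders={T2,T3,T4}
Step 6: signal(T4) -> count=0 queue=[T1] holders={T2,T3,T5}
Step 7: signal(T5) -> count=0 queue=[] holders={T1,T2,T3}
Step 8: wait(T5) -> count=0 queue=[T5] holders={T1,T2,T3}
Step 9: signal(T2) -> count=0 queue=[] holders={T1,T3,T5}
Step 10: wait(T4) -> count=0 queue=[T4] holders={T1,T3,T5}
Step 11: wait(T2) -> count=0 queue=[T4,T2] holders={T1,T3,T5}
Step 12: signal(T1) -> count=0 queue=[T2] holders={T3,T4,T5}
Final holders: T3,T4,T5

Answer: T3,T4,T5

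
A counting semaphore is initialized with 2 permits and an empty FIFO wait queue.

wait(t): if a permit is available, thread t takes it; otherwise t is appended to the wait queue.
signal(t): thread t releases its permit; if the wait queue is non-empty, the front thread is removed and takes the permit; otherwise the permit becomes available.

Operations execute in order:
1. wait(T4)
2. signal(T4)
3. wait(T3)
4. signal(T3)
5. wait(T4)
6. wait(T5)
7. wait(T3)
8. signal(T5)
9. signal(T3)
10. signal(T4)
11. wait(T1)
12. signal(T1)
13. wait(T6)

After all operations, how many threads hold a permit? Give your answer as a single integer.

Step 1: wait(T4) -> count=1 queue=[] holders={T4}
Step 2: signal(T4) -> count=2 queue=[] holders={none}
Step 3: wait(T3) -> count=1 queue=[] holders={T3}
Step 4: signal(T3) -> count=2 queue=[] holders={none}
Step 5: wait(T4) -> count=1 queue=[] holders={T4}
Step 6: wait(T5) -> count=0 queue=[] holders={T4,T5}
Step 7: wait(T3) -> count=0 queue=[T3] holders={T4,T5}
Step 8: signal(T5) -> count=0 queue=[] holders={T3,T4}
Step 9: signal(T3) -> count=1 queue=[] holders={T4}
Step 10: signal(T4) -> count=2 queue=[] holders={none}
Step 11: wait(T1) -> count=1 queue=[] holders={T1}
Step 12: signal(T1) -> count=2 queue=[] holders={none}
Step 13: wait(T6) -> count=1 queue=[] holders={T6}
Final holders: {T6} -> 1 thread(s)

Answer: 1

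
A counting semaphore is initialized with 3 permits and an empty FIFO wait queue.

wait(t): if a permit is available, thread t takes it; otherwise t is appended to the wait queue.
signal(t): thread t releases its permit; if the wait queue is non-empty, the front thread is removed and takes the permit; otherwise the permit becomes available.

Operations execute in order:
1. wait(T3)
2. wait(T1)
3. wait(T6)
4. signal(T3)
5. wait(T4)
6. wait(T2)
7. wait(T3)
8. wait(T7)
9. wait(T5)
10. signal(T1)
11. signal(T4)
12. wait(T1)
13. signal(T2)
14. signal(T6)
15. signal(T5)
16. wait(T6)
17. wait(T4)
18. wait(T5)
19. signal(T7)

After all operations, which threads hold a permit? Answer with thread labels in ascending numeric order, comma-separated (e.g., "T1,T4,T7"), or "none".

Answer: T1,T3,T6

Derivation:
Step 1: wait(T3) -> count=2 queue=[] holders={T3}
Step 2: wait(T1) -> count=1 queue=[] holders={T1,T3}
Step 3: wait(T6) -> count=0 queue=[] holders={T1,T3,T6}
Step 4: signal(T3) -> count=1 queue=[] holders={T1,T6}
Step 5: wait(T4) -> count=0 queue=[] holders={T1,T4,T6}
Step 6: wait(T2) -> count=0 queue=[T2] holders={T1,T4,T6}
Step 7: wait(T3) -> count=0 queue=[T2,T3] holders={T1,T4,T6}
Step 8: wait(T7) -> count=0 queue=[T2,T3,T7] holders={T1,T4,T6}
Step 9: wait(T5) -> count=0 queue=[T2,T3,T7,T5] holders={T1,T4,T6}
Step 10: signal(T1) -> count=0 queue=[T3,T7,T5] holders={T2,T4,T6}
Step 11: signal(T4) -> count=0 queue=[T7,T5] holders={T2,T3,T6}
Step 12: wait(T1) -> count=0 queue=[T7,T5,T1] holders={T2,T3,T6}
Step 13: signal(T2) -> count=0 queue=[T5,T1] holders={T3,T6,T7}
Step 14: signal(T6) -> count=0 queue=[T1] holders={T3,T5,T7}
Step 15: signal(T5) -> count=0 queue=[] holders={T1,T3,T7}
Step 16: wait(T6) -> count=0 queue=[T6] holders={T1,T3,T7}
Step 17: wait(T4) -> count=0 queue=[T6,T4] holders={T1,T3,T7}
Step 18: wait(T5) -> count=0 queue=[T6,T4,T5] holders={T1,T3,T7}
Step 19: signal(T7) -> count=0 queue=[T4,T5] holders={T1,T3,T6}
Final holders: T1,T3,T6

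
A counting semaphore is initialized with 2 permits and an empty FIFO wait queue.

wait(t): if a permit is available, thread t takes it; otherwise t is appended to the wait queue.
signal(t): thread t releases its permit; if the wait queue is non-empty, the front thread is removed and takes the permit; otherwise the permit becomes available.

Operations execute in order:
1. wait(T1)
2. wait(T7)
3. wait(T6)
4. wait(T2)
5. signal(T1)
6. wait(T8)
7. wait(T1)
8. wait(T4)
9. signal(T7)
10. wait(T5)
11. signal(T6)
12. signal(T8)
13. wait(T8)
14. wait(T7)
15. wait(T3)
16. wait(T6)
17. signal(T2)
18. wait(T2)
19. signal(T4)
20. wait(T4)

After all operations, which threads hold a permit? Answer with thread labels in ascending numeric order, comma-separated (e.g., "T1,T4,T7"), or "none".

Step 1: wait(T1) -> count=1 queue=[] holders={T1}
Step 2: wait(T7) -> count=0 queue=[] holders={T1,T7}
Step 3: wait(T6) -> count=0 queue=[T6] holders={T1,T7}
Step 4: wait(T2) -> count=0 queue=[T6,T2] holders={T1,T7}
Step 5: signal(T1) -> count=0 queue=[T2] holders={T6,T7}
Step 6: wait(T8) -> count=0 queue=[T2,T8] holders={T6,T7}
Step 7: wait(T1) -> count=0 queue=[T2,T8,T1] holders={T6,T7}
Step 8: wait(T4) -> count=0 queue=[T2,T8,T1,T4] holders={T6,T7}
Step 9: signal(T7) -> count=0 queue=[T8,T1,T4] holders={T2,T6}
Step 10: wait(T5) -> count=0 queue=[T8,T1,T4,T5] holders={T2,T6}
Step 11: signal(T6) -> count=0 queue=[T1,T4,T5] holders={T2,T8}
Step 12: signal(T8) -> count=0 queue=[T4,T5] holders={T1,T2}
Step 13: wait(T8) -> count=0 queue=[T4,T5,T8] holders={T1,T2}
Step 14: wait(T7) -> count=0 queue=[T4,T5,T8,T7] holders={T1,T2}
Step 15: wait(T3) -> count=0 queue=[T4,T5,T8,T7,T3] holders={T1,T2}
Step 16: wait(T6) -> count=0 queue=[T4,T5,T8,T7,T3,T6] holders={T1,T2}
Step 17: signal(T2) -> count=0 queue=[T5,T8,T7,T3,T6] holders={T1,T4}
Step 18: wait(T2) -> count=0 queue=[T5,T8,T7,T3,T6,T2] holders={T1,T4}
Step 19: signal(T4) -> count=0 queue=[T8,T7,T3,T6,T2] holders={T1,T5}
Step 20: wait(T4) -> count=0 queue=[T8,T7,T3,T6,T2,T4] holders={T1,T5}
Final holders: T1,T5

Answer: T1,T5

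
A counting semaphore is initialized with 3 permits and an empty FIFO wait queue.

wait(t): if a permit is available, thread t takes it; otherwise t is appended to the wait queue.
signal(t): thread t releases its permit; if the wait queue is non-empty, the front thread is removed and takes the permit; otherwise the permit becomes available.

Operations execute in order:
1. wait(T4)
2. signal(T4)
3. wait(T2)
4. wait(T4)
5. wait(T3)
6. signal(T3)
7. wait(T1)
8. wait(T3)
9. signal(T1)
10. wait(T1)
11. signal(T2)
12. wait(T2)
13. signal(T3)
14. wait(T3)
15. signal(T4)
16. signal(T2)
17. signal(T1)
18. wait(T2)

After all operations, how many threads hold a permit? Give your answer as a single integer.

Step 1: wait(T4) -> count=2 queue=[] holders={T4}
Step 2: signal(T4) -> count=3 queue=[] holders={none}
Step 3: wait(T2) -> count=2 queue=[] holders={T2}
Step 4: wait(T4) -> count=1 queue=[] holders={T2,T4}
Step 5: wait(T3) -> count=0 queue=[] holders={T2,T3,T4}
Step 6: signal(T3) -> count=1 queue=[] holders={T2,T4}
Step 7: wait(T1) -> count=0 queue=[] holders={T1,T2,T4}
Step 8: wait(T3) -> count=0 queue=[T3] holders={T1,T2,T4}
Step 9: signal(T1) -> count=0 queue=[] holders={T2,T3,T4}
Step 10: wait(T1) -> count=0 queue=[T1] holders={T2,T3,T4}
Step 11: signal(T2) -> count=0 queue=[] holders={T1,T3,T4}
Step 12: wait(T2) -> count=0 queue=[T2] holders={T1,T3,T4}
Step 13: signal(T3) -> count=0 queue=[] holders={T1,T2,T4}
Step 14: wait(T3) -> count=0 queue=[T3] holders={T1,T2,T4}
Step 15: signal(T4) -> count=0 queue=[] holders={T1,T2,T3}
Step 16: signal(T2) -> count=1 queue=[] holders={T1,T3}
Step 17: signal(T1) -> count=2 queue=[] holders={T3}
Step 18: wait(T2) -> count=1 queue=[] holders={T2,T3}
Final holders: {T2,T3} -> 2 thread(s)

Answer: 2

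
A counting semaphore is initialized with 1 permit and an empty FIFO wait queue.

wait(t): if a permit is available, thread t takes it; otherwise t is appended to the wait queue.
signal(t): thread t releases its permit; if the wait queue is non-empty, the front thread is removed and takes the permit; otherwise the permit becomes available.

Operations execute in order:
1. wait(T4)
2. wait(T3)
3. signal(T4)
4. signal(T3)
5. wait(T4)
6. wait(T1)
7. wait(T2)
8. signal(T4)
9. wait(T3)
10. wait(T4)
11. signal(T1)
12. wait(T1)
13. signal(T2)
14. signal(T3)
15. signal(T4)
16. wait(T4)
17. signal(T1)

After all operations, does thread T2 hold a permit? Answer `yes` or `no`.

Step 1: wait(T4) -> count=0 queue=[] holders={T4}
Step 2: wait(T3) -> count=0 queue=[T3] holders={T4}
Step 3: signal(T4) -> count=0 queue=[] holders={T3}
Step 4: signal(T3) -> count=1 queue=[] holders={none}
Step 5: wait(T4) -> count=0 queue=[] holders={T4}
Step 6: wait(T1) -> count=0 queue=[T1] holders={T4}
Step 7: wait(T2) -> count=0 queue=[T1,T2] holders={T4}
Step 8: signal(T4) -> count=0 queue=[T2] holders={T1}
Step 9: wait(T3) -> count=0 queue=[T2,T3] holders={T1}
Step 10: wait(T4) -> count=0 queue=[T2,T3,T4] holders={T1}
Step 11: signal(T1) -> count=0 queue=[T3,T4] holders={T2}
Step 12: wait(T1) -> count=0 queue=[T3,T4,T1] holders={T2}
Step 13: signal(T2) -> count=0 queue=[T4,T1] holders={T3}
Step 14: signal(T3) -> count=0 queue=[T1] holders={T4}
Step 15: signal(T4) -> count=0 queue=[] holders={T1}
Step 16: wait(T4) -> count=0 queue=[T4] holders={T1}
Step 17: signal(T1) -> count=0 queue=[] holders={T4}
Final holders: {T4} -> T2 not in holders

Answer: no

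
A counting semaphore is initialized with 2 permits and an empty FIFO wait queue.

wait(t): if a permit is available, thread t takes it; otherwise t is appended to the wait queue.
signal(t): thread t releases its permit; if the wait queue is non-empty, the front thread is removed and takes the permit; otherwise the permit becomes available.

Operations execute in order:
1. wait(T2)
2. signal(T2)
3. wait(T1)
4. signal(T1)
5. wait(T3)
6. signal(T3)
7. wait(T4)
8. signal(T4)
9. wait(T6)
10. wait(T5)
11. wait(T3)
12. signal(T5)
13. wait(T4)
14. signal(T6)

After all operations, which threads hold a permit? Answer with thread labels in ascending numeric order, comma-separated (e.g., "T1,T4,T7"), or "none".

Step 1: wait(T2) -> count=1 queue=[] holders={T2}
Step 2: signal(T2) -> count=2 queue=[] holders={none}
Step 3: wait(T1) -> count=1 queue=[] holders={T1}
Step 4: signal(T1) -> count=2 queue=[] holders={none}
Step 5: wait(T3) -> count=1 queue=[] holders={T3}
Step 6: signal(T3) -> count=2 queue=[] holders={none}
Step 7: wait(T4) -> count=1 queue=[] holders={T4}
Step 8: signal(T4) -> count=2 queue=[] holders={none}
Step 9: wait(T6) -> count=1 queue=[] holders={T6}
Step 10: wait(T5) -> count=0 queue=[] holders={T5,T6}
Step 11: wait(T3) -> count=0 queue=[T3] holders={T5,T6}
Step 12: signal(T5) -> count=0 queue=[] holders={T3,T6}
Step 13: wait(T4) -> count=0 queue=[T4] holders={T3,T6}
Step 14: signal(T6) -> count=0 queue=[] holders={T3,T4}
Final holders: T3,T4

Answer: T3,T4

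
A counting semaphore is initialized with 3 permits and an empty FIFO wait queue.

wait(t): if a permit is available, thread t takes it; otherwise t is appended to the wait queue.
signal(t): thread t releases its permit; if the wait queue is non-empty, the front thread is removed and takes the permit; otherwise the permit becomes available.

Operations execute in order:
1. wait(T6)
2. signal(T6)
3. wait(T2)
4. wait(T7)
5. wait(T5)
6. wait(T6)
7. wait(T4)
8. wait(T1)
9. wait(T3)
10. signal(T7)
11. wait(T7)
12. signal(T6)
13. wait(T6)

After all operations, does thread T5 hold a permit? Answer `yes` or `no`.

Step 1: wait(T6) -> count=2 queue=[] holders={T6}
Step 2: signal(T6) -> count=3 queue=[] holders={none}
Step 3: wait(T2) -> count=2 queue=[] holders={T2}
Step 4: wait(T7) -> count=1 queue=[] holders={T2,T7}
Step 5: wait(T5) -> count=0 queue=[] holders={T2,T5,T7}
Step 6: wait(T6) -> count=0 queue=[T6] holders={T2,T5,T7}
Step 7: wait(T4) -> count=0 queue=[T6,T4] holders={T2,T5,T7}
Step 8: wait(T1) -> count=0 queue=[T6,T4,T1] holders={T2,T5,T7}
Step 9: wait(T3) -> count=0 queue=[T6,T4,T1,T3] holders={T2,T5,T7}
Step 10: signal(T7) -> count=0 queue=[T4,T1,T3] holders={T2,T5,T6}
Step 11: wait(T7) -> count=0 queue=[T4,T1,T3,T7] holders={T2,T5,T6}
Step 12: signal(T6) -> count=0 queue=[T1,T3,T7] holders={T2,T4,T5}
Step 13: wait(T6) -> count=0 queue=[T1,T3,T7,T6] holders={T2,T4,T5}
Final holders: {T2,T4,T5} -> T5 in holders

Answer: yes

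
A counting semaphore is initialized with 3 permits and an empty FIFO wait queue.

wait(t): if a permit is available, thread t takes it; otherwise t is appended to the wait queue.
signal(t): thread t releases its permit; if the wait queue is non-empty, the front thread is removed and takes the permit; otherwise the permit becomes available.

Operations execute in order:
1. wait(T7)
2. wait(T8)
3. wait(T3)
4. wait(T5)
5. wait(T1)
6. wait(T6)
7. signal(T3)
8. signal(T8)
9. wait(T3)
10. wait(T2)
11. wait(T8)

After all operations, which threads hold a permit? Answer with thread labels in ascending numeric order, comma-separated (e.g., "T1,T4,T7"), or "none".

Answer: T1,T5,T7

Derivation:
Step 1: wait(T7) -> count=2 queue=[] holders={T7}
Step 2: wait(T8) -> count=1 queue=[] holders={T7,T8}
Step 3: wait(T3) -> count=0 queue=[] holders={T3,T7,T8}
Step 4: wait(T5) -> count=0 queue=[T5] holders={T3,T7,T8}
Step 5: wait(T1) -> count=0 queue=[T5,T1] holders={T3,T7,T8}
Step 6: wait(T6) -> count=0 queue=[T5,T1,T6] holders={T3,T7,T8}
Step 7: signal(T3) -> count=0 queue=[T1,T6] holders={T5,T7,T8}
Step 8: signal(T8) -> count=0 queue=[T6] holders={T1,T5,T7}
Step 9: wait(T3) -> count=0 queue=[T6,T3] holders={T1,T5,T7}
Step 10: wait(T2) -> count=0 queue=[T6,T3,T2] holders={T1,T5,T7}
Step 11: wait(T8) -> count=0 queue=[T6,T3,T2,T8] holders={T1,T5,T7}
Final holders: T1,T5,T7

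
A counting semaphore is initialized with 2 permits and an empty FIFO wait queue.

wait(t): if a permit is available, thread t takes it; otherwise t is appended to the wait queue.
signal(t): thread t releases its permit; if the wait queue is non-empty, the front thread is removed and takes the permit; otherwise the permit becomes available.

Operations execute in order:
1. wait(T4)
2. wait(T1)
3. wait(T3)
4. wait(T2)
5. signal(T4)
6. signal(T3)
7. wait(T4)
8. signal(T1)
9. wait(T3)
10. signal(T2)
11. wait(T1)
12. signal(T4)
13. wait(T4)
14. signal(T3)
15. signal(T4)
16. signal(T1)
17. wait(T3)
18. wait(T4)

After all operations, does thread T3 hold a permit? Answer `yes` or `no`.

Step 1: wait(T4) -> count=1 queue=[] holders={T4}
Step 2: wait(T1) -> count=0 queue=[] holders={T1,T4}
Step 3: wait(T3) -> count=0 queue=[T3] holders={T1,T4}
Step 4: wait(T2) -> count=0 queue=[T3,T2] holders={T1,T4}
Step 5: signal(T4) -> count=0 queue=[T2] holders={T1,T3}
Step 6: signal(T3) -> count=0 queue=[] holders={T1,T2}
Step 7: wait(T4) -> count=0 queue=[T4] holders={T1,T2}
Step 8: signal(T1) -> count=0 queue=[] holders={T2,T4}
Step 9: wait(T3) -> count=0 queue=[T3] holders={T2,T4}
Step 10: signal(T2) -> count=0 queue=[] holders={T3,T4}
Step 11: wait(T1) -> count=0 queue=[T1] holders={T3,T4}
Step 12: signal(T4) -> count=0 queue=[] holders={T1,T3}
Step 13: wait(T4) -> count=0 queue=[T4] holders={T1,T3}
Step 14: signal(T3) -> count=0 queue=[] holders={T1,T4}
Step 15: signal(T4) -> count=1 queue=[] holders={T1}
Step 16: signal(T1) -> count=2 queue=[] holders={none}
Step 17: wait(T3) -> count=1 queue=[] holders={T3}
Step 18: wait(T4) -> count=0 queue=[] holders={T3,T4}
Final holders: {T3,T4} -> T3 in holders

Answer: yes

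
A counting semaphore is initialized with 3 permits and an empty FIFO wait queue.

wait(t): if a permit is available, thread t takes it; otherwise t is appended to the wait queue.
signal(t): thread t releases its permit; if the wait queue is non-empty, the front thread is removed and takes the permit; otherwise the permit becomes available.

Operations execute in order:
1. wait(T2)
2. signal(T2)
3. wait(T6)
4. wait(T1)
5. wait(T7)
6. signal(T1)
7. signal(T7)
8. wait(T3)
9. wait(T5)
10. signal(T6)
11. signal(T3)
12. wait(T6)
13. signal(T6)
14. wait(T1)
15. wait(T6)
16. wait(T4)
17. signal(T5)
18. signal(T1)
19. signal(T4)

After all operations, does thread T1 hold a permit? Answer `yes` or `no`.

Answer: no

Derivation:
Step 1: wait(T2) -> count=2 queue=[] holders={T2}
Step 2: signal(T2) -> count=3 queue=[] holders={none}
Step 3: wait(T6) -> count=2 queue=[] holders={T6}
Step 4: wait(T1) -> count=1 queue=[] holders={T1,T6}
Step 5: wait(T7) -> count=0 queue=[] holders={T1,T6,T7}
Step 6: signal(T1) -> count=1 queue=[] holders={T6,T7}
Step 7: signal(T7) -> count=2 queue=[] holders={T6}
Step 8: wait(T3) -> count=1 queue=[] holders={T3,T6}
Step 9: wait(T5) -> count=0 queue=[] holders={T3,T5,T6}
Step 10: signal(T6) -> count=1 queue=[] holders={T3,T5}
Step 11: signal(T3) -> count=2 queue=[] holders={T5}
Step 12: wait(T6) -> count=1 queue=[] holders={T5,T6}
Step 13: signal(T6) -> count=2 queue=[] holders={T5}
Step 14: wait(T1) -> count=1 queue=[] holders={T1,T5}
Step 15: wait(T6) -> count=0 queue=[] holders={T1,T5,T6}
Step 16: wait(T4) -> count=0 queue=[T4] holders={T1,T5,T6}
Step 17: signal(T5) -> count=0 queue=[] holders={T1,T4,T6}
Step 18: signal(T1) -> count=1 queue=[] holders={T4,T6}
Step 19: signal(T4) -> count=2 queue=[] holders={T6}
Final holders: {T6} -> T1 not in holders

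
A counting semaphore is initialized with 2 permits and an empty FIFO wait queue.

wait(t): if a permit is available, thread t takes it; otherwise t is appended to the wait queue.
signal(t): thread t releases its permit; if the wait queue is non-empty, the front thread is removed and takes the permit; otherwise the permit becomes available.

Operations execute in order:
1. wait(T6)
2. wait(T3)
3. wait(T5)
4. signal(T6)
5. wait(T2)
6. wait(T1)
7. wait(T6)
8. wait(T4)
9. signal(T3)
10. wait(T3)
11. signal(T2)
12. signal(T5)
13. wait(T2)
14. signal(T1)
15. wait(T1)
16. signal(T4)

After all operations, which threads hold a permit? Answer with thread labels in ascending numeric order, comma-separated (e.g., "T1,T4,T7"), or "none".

Answer: T3,T6

Derivation:
Step 1: wait(T6) -> count=1 queue=[] holders={T6}
Step 2: wait(T3) -> count=0 queue=[] holders={T3,T6}
Step 3: wait(T5) -> count=0 queue=[T5] holders={T3,T6}
Step 4: signal(T6) -> count=0 queue=[] holders={T3,T5}
Step 5: wait(T2) -> count=0 queue=[T2] holders={T3,T5}
Step 6: wait(T1) -> count=0 queue=[T2,T1] holders={T3,T5}
Step 7: wait(T6) -> count=0 queue=[T2,T1,T6] holders={T3,T5}
Step 8: wait(T4) -> count=0 queue=[T2,T1,T6,T4] holders={T3,T5}
Step 9: signal(T3) -> count=0 queue=[T1,T6,T4] holders={T2,T5}
Step 10: wait(T3) -> count=0 queue=[T1,T6,T4,T3] holders={T2,T5}
Step 11: signal(T2) -> count=0 queue=[T6,T4,T3] holders={T1,T5}
Step 12: signal(T5) -> count=0 queue=[T4,T3] holders={T1,T6}
Step 13: wait(T2) -> count=0 queue=[T4,T3,T2] holders={T1,T6}
Step 14: signal(T1) -> count=0 queue=[T3,T2] holders={T4,T6}
Step 15: wait(T1) -> count=0 queue=[T3,T2,T1] holders={T4,T6}
Step 16: signal(T4) -> count=0 queue=[T2,T1] holders={T3,T6}
Final holders: T3,T6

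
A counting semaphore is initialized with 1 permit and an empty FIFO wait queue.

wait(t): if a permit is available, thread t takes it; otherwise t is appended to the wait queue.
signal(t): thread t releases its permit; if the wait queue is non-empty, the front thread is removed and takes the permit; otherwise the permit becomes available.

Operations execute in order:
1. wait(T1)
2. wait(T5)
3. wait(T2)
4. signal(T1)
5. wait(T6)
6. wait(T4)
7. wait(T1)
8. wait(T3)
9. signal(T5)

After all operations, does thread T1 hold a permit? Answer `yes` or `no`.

Step 1: wait(T1) -> count=0 queue=[] holders={T1}
Step 2: wait(T5) -> count=0 queue=[T5] holders={T1}
Step 3: wait(T2) -> count=0 queue=[T5,T2] holders={T1}
Step 4: signal(T1) -> count=0 queue=[T2] holders={T5}
Step 5: wait(T6) -> count=0 queue=[T2,T6] holders={T5}
Step 6: wait(T4) -> count=0 queue=[T2,T6,T4] holders={T5}
Step 7: wait(T1) -> count=0 queue=[T2,T6,T4,T1] holders={T5}
Step 8: wait(T3) -> count=0 queue=[T2,T6,T4,T1,T3] holders={T5}
Step 9: signal(T5) -> count=0 queue=[T6,T4,T1,T3] holders={T2}
Final holders: {T2} -> T1 not in holders

Answer: no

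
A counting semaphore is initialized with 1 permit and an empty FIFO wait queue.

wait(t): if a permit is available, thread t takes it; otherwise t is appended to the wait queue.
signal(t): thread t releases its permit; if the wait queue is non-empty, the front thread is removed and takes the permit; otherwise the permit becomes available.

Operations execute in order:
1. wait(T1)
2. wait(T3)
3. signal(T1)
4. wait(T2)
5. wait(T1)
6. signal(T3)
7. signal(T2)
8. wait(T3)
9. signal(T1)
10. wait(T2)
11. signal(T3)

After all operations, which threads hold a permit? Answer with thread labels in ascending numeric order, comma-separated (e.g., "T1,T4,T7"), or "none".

Answer: T2

Derivation:
Step 1: wait(T1) -> count=0 queue=[] holders={T1}
Step 2: wait(T3) -> count=0 queue=[T3] holders={T1}
Step 3: signal(T1) -> count=0 queue=[] holders={T3}
Step 4: wait(T2) -> count=0 queue=[T2] holders={T3}
Step 5: wait(T1) -> count=0 queue=[T2,T1] holders={T3}
Step 6: signal(T3) -> count=0 queue=[T1] holders={T2}
Step 7: signal(T2) -> count=0 queue=[] holders={T1}
Step 8: wait(T3) -> count=0 queue=[T3] holders={T1}
Step 9: signal(T1) -> count=0 queue=[] holders={T3}
Step 10: wait(T2) -> count=0 queue=[T2] holders={T3}
Step 11: signal(T3) -> count=0 queue=[] holders={T2}
Final holders: T2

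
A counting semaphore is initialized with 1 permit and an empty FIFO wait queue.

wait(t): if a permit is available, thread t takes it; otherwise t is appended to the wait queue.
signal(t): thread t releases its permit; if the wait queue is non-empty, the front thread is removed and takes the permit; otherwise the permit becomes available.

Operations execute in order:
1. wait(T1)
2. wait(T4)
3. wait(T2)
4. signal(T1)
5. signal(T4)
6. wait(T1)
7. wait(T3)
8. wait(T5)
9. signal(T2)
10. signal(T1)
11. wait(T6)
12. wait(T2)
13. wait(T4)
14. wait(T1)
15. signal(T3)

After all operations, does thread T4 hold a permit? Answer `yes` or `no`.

Answer: no

Derivation:
Step 1: wait(T1) -> count=0 queue=[] holders={T1}
Step 2: wait(T4) -> count=0 queue=[T4] holders={T1}
Step 3: wait(T2) -> count=0 queue=[T4,T2] holders={T1}
Step 4: signal(T1) -> count=0 queue=[T2] holders={T4}
Step 5: signal(T4) -> count=0 queue=[] holders={T2}
Step 6: wait(T1) -> count=0 queue=[T1] holders={T2}
Step 7: wait(T3) -> count=0 queue=[T1,T3] holders={T2}
Step 8: wait(T5) -> count=0 queue=[T1,T3,T5] holders={T2}
Step 9: signal(T2) -> count=0 queue=[T3,T5] holders={T1}
Step 10: signal(T1) -> count=0 queue=[T5] holders={T3}
Step 11: wait(T6) -> count=0 queue=[T5,T6] holders={T3}
Step 12: wait(T2) -> count=0 queue=[T5,T6,T2] holders={T3}
Step 13: wait(T4) -> count=0 queue=[T5,T6,T2,T4] holders={T3}
Step 14: wait(T1) -> count=0 queue=[T5,T6,T2,T4,T1] holders={T3}
Step 15: signal(T3) -> count=0 queue=[T6,T2,T4,T1] holders={T5}
Final holders: {T5} -> T4 not in holders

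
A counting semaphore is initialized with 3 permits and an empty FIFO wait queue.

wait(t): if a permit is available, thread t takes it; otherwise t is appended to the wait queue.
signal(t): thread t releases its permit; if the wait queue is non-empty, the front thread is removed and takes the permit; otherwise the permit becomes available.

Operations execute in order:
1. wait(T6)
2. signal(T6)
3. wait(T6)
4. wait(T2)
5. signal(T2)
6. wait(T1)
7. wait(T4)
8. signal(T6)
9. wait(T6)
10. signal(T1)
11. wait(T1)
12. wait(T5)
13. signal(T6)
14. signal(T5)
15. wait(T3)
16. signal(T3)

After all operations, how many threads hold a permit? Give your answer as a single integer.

Step 1: wait(T6) -> count=2 queue=[] holders={T6}
Step 2: signal(T6) -> count=3 queue=[] holders={none}
Step 3: wait(T6) -> count=2 queue=[] holders={T6}
Step 4: wait(T2) -> count=1 queue=[] holders={T2,T6}
Step 5: signal(T2) -> count=2 queue=[] holders={T6}
Step 6: wait(T1) -> count=1 queue=[] holders={T1,T6}
Step 7: wait(T4) -> count=0 queue=[] holders={T1,T4,T6}
Step 8: signal(T6) -> count=1 queue=[] holders={T1,T4}
Step 9: wait(T6) -> count=0 queue=[] holders={T1,T4,T6}
Step 10: signal(T1) -> count=1 queue=[] holders={T4,T6}
Step 11: wait(T1) -> count=0 queue=[] holders={T1,T4,T6}
Step 12: wait(T5) -> count=0 queue=[T5] holders={T1,T4,T6}
Step 13: signal(T6) -> count=0 queue=[] holders={T1,T4,T5}
Step 14: signal(T5) -> count=1 queue=[] holders={T1,T4}
Step 15: wait(T3) -> count=0 queue=[] holders={T1,T3,T4}
Step 16: signal(T3) -> count=1 queue=[] holders={T1,T4}
Final holders: {T1,T4} -> 2 thread(s)

Answer: 2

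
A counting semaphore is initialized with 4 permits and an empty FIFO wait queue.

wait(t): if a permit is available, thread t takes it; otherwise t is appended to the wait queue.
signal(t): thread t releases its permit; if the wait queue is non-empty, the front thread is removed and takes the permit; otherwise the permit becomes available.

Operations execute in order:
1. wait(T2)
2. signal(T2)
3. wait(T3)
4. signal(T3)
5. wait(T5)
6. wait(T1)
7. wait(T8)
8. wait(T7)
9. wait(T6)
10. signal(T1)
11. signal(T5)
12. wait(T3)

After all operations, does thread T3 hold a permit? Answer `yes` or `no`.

Answer: yes

Derivation:
Step 1: wait(T2) -> count=3 queue=[] holders={T2}
Step 2: signal(T2) -> count=4 queue=[] holders={none}
Step 3: wait(T3) -> count=3 queue=[] holders={T3}
Step 4: signal(T3) -> count=4 queue=[] holders={none}
Step 5: wait(T5) -> count=3 queue=[] holders={T5}
Step 6: wait(T1) -> count=2 queue=[] holders={T1,T5}
Step 7: wait(T8) -> count=1 queue=[] holders={T1,T5,T8}
Step 8: wait(T7) -> count=0 queue=[] holders={T1,T5,T7,T8}
Step 9: wait(T6) -> count=0 queue=[T6] holders={T1,T5,T7,T8}
Step 10: signal(T1) -> count=0 queue=[] holders={T5,T6,T7,T8}
Step 11: signal(T5) -> count=1 queue=[] holders={T6,T7,T8}
Step 12: wait(T3) -> count=0 queue=[] holders={T3,T6,T7,T8}
Final holders: {T3,T6,T7,T8} -> T3 in holders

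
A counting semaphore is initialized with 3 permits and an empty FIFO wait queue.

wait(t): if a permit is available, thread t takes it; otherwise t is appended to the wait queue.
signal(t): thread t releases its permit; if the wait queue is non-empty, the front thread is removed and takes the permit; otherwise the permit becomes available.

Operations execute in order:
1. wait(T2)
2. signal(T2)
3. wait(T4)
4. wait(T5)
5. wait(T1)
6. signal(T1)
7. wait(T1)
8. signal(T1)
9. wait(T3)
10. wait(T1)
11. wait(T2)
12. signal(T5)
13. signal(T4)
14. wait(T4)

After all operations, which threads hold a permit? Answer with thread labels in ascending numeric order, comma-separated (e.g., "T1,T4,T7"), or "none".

Step 1: wait(T2) -> count=2 queue=[] holders={T2}
Step 2: signal(T2) -> count=3 queue=[] holders={none}
Step 3: wait(T4) -> count=2 queue=[] holders={T4}
Step 4: wait(T5) -> count=1 queue=[] holders={T4,T5}
Step 5: wait(T1) -> count=0 queue=[] holders={T1,T4,T5}
Step 6: signal(T1) -> count=1 queue=[] holders={T4,T5}
Step 7: wait(T1) -> count=0 queue=[] holders={T1,T4,T5}
Step 8: signal(T1) -> count=1 queue=[] holders={T4,T5}
Step 9: wait(T3) -> count=0 queue=[] holders={T3,T4,T5}
Step 10: wait(T1) -> count=0 queue=[T1] holders={T3,T4,T5}
Step 11: wait(T2) -> count=0 queue=[T1,T2] holders={T3,T4,T5}
Step 12: signal(T5) -> count=0 queue=[T2] holders={T1,T3,T4}
Step 13: signal(T4) -> count=0 queue=[] holders={T1,T2,T3}
Step 14: wait(T4) -> count=0 queue=[T4] holders={T1,T2,T3}
Final holders: T1,T2,T3

Answer: T1,T2,T3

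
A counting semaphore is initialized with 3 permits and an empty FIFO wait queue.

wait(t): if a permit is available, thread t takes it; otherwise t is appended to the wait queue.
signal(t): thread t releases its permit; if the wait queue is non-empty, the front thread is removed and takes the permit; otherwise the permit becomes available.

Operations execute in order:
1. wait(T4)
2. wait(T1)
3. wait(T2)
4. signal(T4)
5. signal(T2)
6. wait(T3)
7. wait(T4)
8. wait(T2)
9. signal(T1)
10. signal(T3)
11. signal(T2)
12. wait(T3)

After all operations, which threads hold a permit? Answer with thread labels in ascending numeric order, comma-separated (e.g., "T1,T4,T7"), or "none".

Step 1: wait(T4) -> count=2 queue=[] holders={T4}
Step 2: wait(T1) -> count=1 queue=[] holders={T1,T4}
Step 3: wait(T2) -> count=0 queue=[] holders={T1,T2,T4}
Step 4: signal(T4) -> count=1 queue=[] holders={T1,T2}
Step 5: signal(T2) -> count=2 queue=[] holders={T1}
Step 6: wait(T3) -> count=1 queue=[] holders={T1,T3}
Step 7: wait(T4) -> count=0 queue=[] holders={T1,T3,T4}
Step 8: wait(T2) -> count=0 queue=[T2] holders={T1,T3,T4}
Step 9: signal(T1) -> count=0 queue=[] holders={T2,T3,T4}
Step 10: signal(T3) -> count=1 queue=[] holders={T2,T4}
Step 11: signal(T2) -> count=2 queue=[] holders={T4}
Step 12: wait(T3) -> count=1 queue=[] holders={T3,T4}
Final holders: T3,T4

Answer: T3,T4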